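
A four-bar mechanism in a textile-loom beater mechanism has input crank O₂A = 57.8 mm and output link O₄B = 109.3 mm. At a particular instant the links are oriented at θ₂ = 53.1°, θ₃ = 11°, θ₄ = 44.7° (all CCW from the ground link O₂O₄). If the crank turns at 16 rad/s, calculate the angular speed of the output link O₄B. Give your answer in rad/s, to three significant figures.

10.2

ω₂ = 16 rad/s
Differentiating the loop-closure r₂e^{iθ₂}+r₃e^{iθ₃}=r₁+r₄e^{iθ₄} gives r₂ω₂e^{iθ₂}+r₃ω₃e^{iθ₃}=r₄ω₄e^{iθ₄}.
Eliminating the other unknown: ω₄ = r₂ω₂ sin(θ₂−θ₃) / [r₄ sin(θ₄−θ₃)].
Numerator sine = +0.67043; denominator sine = +0.55484.
Result = 0.0578·16·(+0.67043) / (0.1093·(+0.55484)) = +10.224 rad/s; magnitude 10.224 rad/s.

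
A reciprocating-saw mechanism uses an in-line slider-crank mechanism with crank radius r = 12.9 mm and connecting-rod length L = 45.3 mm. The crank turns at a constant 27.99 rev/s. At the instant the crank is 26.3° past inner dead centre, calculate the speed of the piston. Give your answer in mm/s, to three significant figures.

1260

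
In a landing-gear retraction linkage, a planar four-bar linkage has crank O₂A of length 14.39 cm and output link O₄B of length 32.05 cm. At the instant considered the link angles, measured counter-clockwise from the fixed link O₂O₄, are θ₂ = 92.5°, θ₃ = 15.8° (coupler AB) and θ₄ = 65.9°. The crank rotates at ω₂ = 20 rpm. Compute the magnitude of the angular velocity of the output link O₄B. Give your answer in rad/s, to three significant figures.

ω₂ = 2.094 rad/s (from 20 rpm).
Differentiating the loop-closure r₂e^{iθ₂}+r₃e^{iθ₃}=r₁+r₄e^{iθ₄} gives r₂ω₂e^{iθ₂}+r₃ω₃e^{iθ₃}=r₄ω₄e^{iθ₄}.
Eliminating the other unknown: ω₄ = r₂ω₂ sin(θ₂−θ₃) / [r₄ sin(θ₄−θ₃)].
Numerator sine = +0.97318; denominator sine = +0.76717.
Result = 0.1439·2.094·(+0.97318) / (0.3205·(+0.76717)) = +1.1929 rad/s; magnitude 1.1929 rad/s.

1.19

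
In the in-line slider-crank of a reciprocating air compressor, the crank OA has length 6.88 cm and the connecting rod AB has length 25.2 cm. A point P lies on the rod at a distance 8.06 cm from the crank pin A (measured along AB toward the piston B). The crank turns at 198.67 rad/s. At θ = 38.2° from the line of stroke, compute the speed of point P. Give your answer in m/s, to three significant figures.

11.6

ω = 198.7 rad/s.  Crank-pin speed |V_A| = rω = 13.668 m/s, perpendicular to OA.
Rod angle: sinφ = −(r/L) sinθ ⇒ φ = -9.720°; ω_rod = −rω cosθ/√(L²−r²sin²θ) = -43.246 rad/s.
V_P = V_A + ω_rod × AP, with AP = 0.0806 m along the rod.
Components: V_Px = −rω sinθ − a·ω_rod·sinφ = -9.0412 m/s;  V_Py = rω cosθ + a·ω_rod·cosφ = +7.3059 m/s.
|V_P| = √(V_Px² + V_Py²) = 11.624 m/s.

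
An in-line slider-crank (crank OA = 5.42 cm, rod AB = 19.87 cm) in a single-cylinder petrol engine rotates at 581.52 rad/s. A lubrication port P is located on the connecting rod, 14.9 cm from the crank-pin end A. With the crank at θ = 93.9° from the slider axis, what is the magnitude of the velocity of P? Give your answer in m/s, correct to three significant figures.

ω = 581.5 rad/s.  Crank-pin speed |V_A| = rω = 31.518 m/s, perpendicular to OA.
Rod angle: sinφ = −(r/L) sinθ ⇒ φ = -15.792°; ω_rod = −rω cosθ/√(L²−r²sin²θ) = +11.212 rad/s.
V_P = V_A + ω_rod × AP, with AP = 0.149 m along the rod.
Components: V_Px = −rω sinθ − a·ω_rod·sinφ = -30.991 m/s;  V_Py = rω cosθ + a·ω_rod·cosφ = -0.5362 m/s.
|V_P| = √(V_Px² + V_Py²) = 30.995 m/s.

31.0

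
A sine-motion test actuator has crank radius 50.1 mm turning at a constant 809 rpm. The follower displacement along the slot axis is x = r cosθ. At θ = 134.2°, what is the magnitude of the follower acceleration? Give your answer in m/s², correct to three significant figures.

ω = 84.72 rad/s (from 809 rpm).
x = r cosθ ⇒ ẍ = −rω² cosθ (ω constant).
|a| = rω²|cosθ| = 0.0501·(84.72)²·|cos 134.2°| = 250.68 m/s².

251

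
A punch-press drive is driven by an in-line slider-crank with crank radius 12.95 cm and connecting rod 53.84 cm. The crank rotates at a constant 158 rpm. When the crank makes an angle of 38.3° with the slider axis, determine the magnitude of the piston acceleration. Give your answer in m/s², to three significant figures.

ω = 2π·158/60 = 16.55 rad/s
x(θ) = r cosθ + √(L² − r² sin²θ); with ω constant, a = ω²·d²x/dθ².
d²x/dθ² = −r cosθ − r²(cos2θ)/√u − r⁴ sin²2θ/(4u^{3/2}),  u = L² − r² sin²θ = 0.283433 m².
Substituting r = 0.1295 m, L = 0.5384 m, θ = 38.3°: d²x/dθ² = -0.10937 m.
a = ω²·d²x/dθ² = (16.55)²·(-0.10937) = -29.941 m/s²;  |a| = 29.941 m/s².

29.9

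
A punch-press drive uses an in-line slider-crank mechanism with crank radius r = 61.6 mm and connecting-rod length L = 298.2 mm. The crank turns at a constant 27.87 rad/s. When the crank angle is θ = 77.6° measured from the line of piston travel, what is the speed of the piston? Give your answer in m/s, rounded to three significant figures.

ω = 27.87 rad/s
For an in-line slider-crank, x = r cosθ + √(L² − r² sin²θ), so v = −rω sinθ·[1 + r cosθ/√(L² − r² sin²θ)].
With r = 0.0616 m, L = 0.2982 m, θ = 77.6°: √(L² − r² sin²θ) = 0.29207 m.
v = −0.0616·27.87·0.97667·[1 + 0.0616·0.21474/0.29207] = -1.7527 m/s.
|v| = 1.7527 m/s.

1.75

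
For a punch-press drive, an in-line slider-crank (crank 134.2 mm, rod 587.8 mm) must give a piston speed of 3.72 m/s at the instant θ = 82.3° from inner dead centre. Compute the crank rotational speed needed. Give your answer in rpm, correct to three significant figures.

259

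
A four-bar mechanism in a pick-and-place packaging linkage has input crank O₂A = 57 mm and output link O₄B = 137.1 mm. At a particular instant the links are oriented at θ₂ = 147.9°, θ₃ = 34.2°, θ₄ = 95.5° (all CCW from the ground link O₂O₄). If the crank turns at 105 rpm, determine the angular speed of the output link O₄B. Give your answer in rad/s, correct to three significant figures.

4.77

ω₂ = 11 rad/s (from 105 rpm).
Differentiating the loop-closure r₂e^{iθ₂}+r₃e^{iθ₃}=r₁+r₄e^{iθ₄} gives r₂ω₂e^{iθ₂}+r₃ω₃e^{iθ₃}=r₄ω₄e^{iθ₄}.
Eliminating the other unknown: ω₄ = r₂ω₂ sin(θ₂−θ₃) / [r₄ sin(θ₄−θ₃)].
Numerator sine = +0.91566; denominator sine = +0.87715.
Result = 0.057·11·(+0.91566) / (0.1371·(+0.87715)) = +4.7722 rad/s; magnitude 4.7722 rad/s.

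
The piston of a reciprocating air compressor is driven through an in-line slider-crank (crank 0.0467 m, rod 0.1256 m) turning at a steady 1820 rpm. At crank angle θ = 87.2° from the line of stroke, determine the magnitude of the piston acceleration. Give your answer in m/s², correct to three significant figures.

593

ω = 2π·1820/60 = 190.6 rad/s
x(θ) = r cosθ + √(L² − r² sin²θ); with ω constant, a = ω²·d²x/dθ².
d²x/dθ² = −r cosθ − r²(cos2θ)/√u − r⁴ sin²2θ/(4u^{3/2}),  u = L² − r² sin²θ = 0.0135997 m².
Substituting r = 0.0467 m, L = 0.1256 m, θ = 87.2°: d²x/dθ² = +0.016324 m.
a = ω²·d²x/dθ² = (190.6)²·(+0.016324) = +592.94 m/s²;  |a| = 592.94 m/s².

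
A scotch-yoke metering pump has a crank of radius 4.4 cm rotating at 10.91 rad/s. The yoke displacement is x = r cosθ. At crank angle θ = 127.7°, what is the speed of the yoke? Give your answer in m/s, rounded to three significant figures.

0.380

ω = 10.91 rad/s
x = r cosθ ⇒ ẋ = −rω sinθ.
|v| = rω|sinθ| = 0.044·10.91·|sin 127.7°| = 0.37982 m/s.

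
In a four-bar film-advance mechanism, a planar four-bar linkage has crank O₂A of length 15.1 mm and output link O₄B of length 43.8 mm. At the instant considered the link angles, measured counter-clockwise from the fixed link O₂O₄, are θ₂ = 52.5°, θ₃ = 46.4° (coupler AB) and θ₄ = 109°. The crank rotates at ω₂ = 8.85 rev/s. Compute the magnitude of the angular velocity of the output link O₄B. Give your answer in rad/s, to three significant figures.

2.29

ω₂ = 55.61 rad/s (from 8.85 rev/s).
Differentiating the loop-closure r₂e^{iθ₂}+r₃e^{iθ₃}=r₁+r₄e^{iθ₄} gives r₂ω₂e^{iθ₂}+r₃ω₃e^{iθ₃}=r₄ω₄e^{iθ₄}.
Eliminating the other unknown: ω₄ = r₂ω₂ sin(θ₂−θ₃) / [r₄ sin(θ₄−θ₃)].
Numerator sine = +0.10626; denominator sine = +0.88782.
Result = 0.0151·55.61·(+0.10626) / (0.0438·(+0.88782)) = +2.2945 rad/s; magnitude 2.2945 rad/s.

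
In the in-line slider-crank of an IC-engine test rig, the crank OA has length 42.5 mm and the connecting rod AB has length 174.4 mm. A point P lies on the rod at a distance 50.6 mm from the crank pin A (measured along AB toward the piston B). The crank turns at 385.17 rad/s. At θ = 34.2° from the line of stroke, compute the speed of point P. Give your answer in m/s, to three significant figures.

13.7

ω = 385.2 rad/s.  Crank-pin speed |V_A| = rω = 16.37 m/s, perpendicular to OA.
Rod angle: sinφ = −(r/L) sinθ ⇒ φ = -7.873°; ω_rod = −rω cosθ/√(L²−r²sin²θ) = -78.371 rad/s.
V_P = V_A + ω_rod × AP, with AP = 0.0506 m along the rod.
Components: V_Px = −rω sinθ − a·ω_rod·sinφ = -9.7443 m/s;  V_Py = rω cosθ + a·ω_rod·cosφ = +9.6109 m/s.
|V_P| = √(V_Px² + V_Py²) = 13.687 m/s.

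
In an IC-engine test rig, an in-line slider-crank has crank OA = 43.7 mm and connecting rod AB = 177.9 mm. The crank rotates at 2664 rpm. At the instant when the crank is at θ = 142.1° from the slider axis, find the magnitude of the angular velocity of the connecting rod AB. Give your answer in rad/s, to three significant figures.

54.7

ω = 279 rad/s (converted from 2664 rpm).
The rod makes angle φ with the slider axis where L sinφ = r sinθ; differentiating, L cosφ·φ̇ = r ω cosθ.
L cosφ = √(L² − r² sin²θ) = 0.17586 m.
|ω_rod| = r ω |cosθ| / √(L² − r² sin²θ) = 0.0437·279·0.78908/0.17586 = 54.701 rad/s.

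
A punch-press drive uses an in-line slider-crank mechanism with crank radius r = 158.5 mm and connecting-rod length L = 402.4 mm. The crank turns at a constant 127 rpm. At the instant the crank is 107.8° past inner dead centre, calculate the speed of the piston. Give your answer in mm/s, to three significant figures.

ω = 2π·127/60 = 13.3 rad/s
For an in-line slider-crank, x = r cosθ + √(L² − r² sin²θ), so v = −rω sinθ·[1 + r cosθ/√(L² − r² sin²θ)].
With r = 0.1585 m, L = 0.4024 m, θ = 107.8°: √(L² − r² sin²θ) = 0.37303 m.
v = −0.1585·13.3·0.95213·[1 + 0.1585·-0.30570/0.37303] = -1.7464 m/s.
|v| = 1.7464 m/s = 1746.4 mm/s.

1750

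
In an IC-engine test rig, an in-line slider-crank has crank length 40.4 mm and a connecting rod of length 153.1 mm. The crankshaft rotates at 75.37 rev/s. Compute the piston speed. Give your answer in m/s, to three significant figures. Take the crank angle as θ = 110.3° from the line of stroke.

ω = 2π·75.4 = 473.6 rad/s
For an in-line slider-crank, x = r cosθ + √(L² − r² sin²θ), so v = −rω sinθ·[1 + r cosθ/√(L² − r² sin²θ)].
With r = 0.0404 m, L = 0.1531 m, θ = 110.3°: √(L² − r² sin²θ) = 0.14834 m.
v = −0.0404·473.6·0.93789·[1 + 0.0404·-0.34694/0.14834] = -16.248 m/s.
|v| = 16.248 m/s.

16.2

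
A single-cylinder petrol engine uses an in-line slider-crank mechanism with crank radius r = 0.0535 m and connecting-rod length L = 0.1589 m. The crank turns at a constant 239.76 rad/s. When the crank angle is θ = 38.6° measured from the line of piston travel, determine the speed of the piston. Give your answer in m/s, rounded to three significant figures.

10.2

ω = 239.8 rad/s
For an in-line slider-crank, x = r cosθ + √(L² − r² sin²θ), so v = −rω sinθ·[1 + r cosθ/√(L² − r² sin²θ)].
With r = 0.0535 m, L = 0.1589 m, θ = 38.6°: √(L² − r² sin²θ) = 0.15535 m.
v = −0.0535·239.8·0.62388·[1 + 0.0535·0.78152/0.15535] = -10.156 m/s.
|v| = 10.156 m/s.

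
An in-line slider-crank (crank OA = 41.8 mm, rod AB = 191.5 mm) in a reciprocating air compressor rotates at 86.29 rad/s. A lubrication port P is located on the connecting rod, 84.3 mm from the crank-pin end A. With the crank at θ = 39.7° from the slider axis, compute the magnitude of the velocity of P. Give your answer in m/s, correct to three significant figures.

2.92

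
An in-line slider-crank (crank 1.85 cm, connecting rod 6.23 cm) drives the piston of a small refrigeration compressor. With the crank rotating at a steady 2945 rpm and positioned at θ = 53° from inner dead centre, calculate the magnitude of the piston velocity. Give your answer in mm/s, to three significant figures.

ω = 2π·2945/60 = 308.4 rad/s
For an in-line slider-crank, x = r cosθ + √(L² − r² sin²θ), so v = −rω sinθ·[1 + r cosθ/√(L² − r² sin²θ)].
With r = 0.0185 m, L = 0.0623 m, θ = 53°: √(L² − r² sin²θ) = 0.060523 m.
v = −0.0185·308.4·0.79864·[1 + 0.0185·0.60182/0.060523] = -5.3947 m/s.
|v| = 5.3947 m/s = 5394.7 mm/s.

5390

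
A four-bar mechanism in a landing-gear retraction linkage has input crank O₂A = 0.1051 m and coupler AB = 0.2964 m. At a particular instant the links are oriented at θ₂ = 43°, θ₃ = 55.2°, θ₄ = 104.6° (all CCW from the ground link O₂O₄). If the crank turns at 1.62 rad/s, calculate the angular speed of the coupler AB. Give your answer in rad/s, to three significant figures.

0.666

ω₂ = 1.62 rad/s
Differentiating the loop-closure r₂e^{iθ₂}+r₃e^{iθ₃}=r₁+r₄e^{iθ₄} gives r₂ω₂e^{iθ₂}+r₃ω₃e^{iθ₃}=r₄ω₄e^{iθ₄}.
Eliminating the other unknown: ω₃ = r₂ω₂ sin(θ₄−θ₂) / [r₃ sin(θ₃−θ₄)].
Numerator sine = +0.87965; denominator sine = -0.75927.
Result = 0.1051·1.62·(+0.87965) / (0.2964·(-0.75927)) = -0.66551 rad/s; magnitude 0.66551 rad/s.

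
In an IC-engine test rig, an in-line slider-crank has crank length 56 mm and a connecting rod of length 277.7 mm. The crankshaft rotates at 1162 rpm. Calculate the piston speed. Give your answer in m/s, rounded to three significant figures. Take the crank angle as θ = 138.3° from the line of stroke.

3.84

ω = 2π·1162/60 = 121.7 rad/s
For an in-line slider-crank, x = r cosθ + √(L² − r² sin²θ), so v = −rω sinθ·[1 + r cosθ/√(L² − r² sin²θ)].
With r = 0.056 m, L = 0.2777 m, θ = 138.3°: √(L² − r² sin²θ) = 0.27519 m.
v = −0.056·121.7·0.66523·[1 + 0.056·-0.74664/0.27519] = -3.8443 m/s.
|v| = 3.8443 m/s.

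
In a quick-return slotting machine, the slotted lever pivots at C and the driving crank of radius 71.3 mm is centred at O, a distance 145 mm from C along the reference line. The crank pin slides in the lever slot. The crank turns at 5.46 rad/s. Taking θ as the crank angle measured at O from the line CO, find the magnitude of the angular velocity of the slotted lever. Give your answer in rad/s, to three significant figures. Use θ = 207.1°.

2.92

ω = 5.46 rad/s
Crank pin A relative to C: A = (d + r cosθ, r sinθ); lever angle φ = atan2(r sinθ, d + r cosθ).
Differentiating tanφ: φ̇ = rω(d cosθ + r)/(d² + r² + 2dr cosθ).
d² + r² + 2dr cosθ = |CA|² = 0.00770176 m²;  d cosθ + r = -0.057781 m.
|ω_lever| = |0.0713·5.46·-0.057781| / 0.00770176 = 2.9206 rad/s.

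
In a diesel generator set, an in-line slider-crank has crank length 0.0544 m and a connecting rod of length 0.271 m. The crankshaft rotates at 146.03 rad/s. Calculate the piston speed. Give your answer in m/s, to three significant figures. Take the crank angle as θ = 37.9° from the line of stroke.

5.66

ω = 146 rad/s
For an in-line slider-crank, x = r cosθ + √(L² − r² sin²θ), so v = −rω sinθ·[1 + r cosθ/√(L² − r² sin²θ)].
With r = 0.0544 m, L = 0.271 m, θ = 37.9°: √(L² − r² sin²θ) = 0.26893 m.
v = −0.0544·146·0.61429·[1 + 0.0544·0.78908/0.26893] = -5.6588 m/s.
|v| = 5.6588 m/s.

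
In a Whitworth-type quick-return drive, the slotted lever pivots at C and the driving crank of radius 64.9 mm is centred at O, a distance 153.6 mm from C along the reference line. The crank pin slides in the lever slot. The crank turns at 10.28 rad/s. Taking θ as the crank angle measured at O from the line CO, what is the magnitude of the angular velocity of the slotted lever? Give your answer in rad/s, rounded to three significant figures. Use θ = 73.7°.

2.16

ω = 10.28 rad/s
Crank pin A relative to C: A = (d + r cosθ, r sinθ); lever angle φ = atan2(r sinθ, d + r cosθ).
Differentiating tanφ: φ̇ = rω(d cosθ + r)/(d² + r² + 2dr cosθ).
d² + r² + 2dr cosθ = |CA|² = 0.0334007 m²;  d cosθ + r = +0.10801 m.
|ω_lever| = |0.0649·10.28·+0.10801| / 0.0334007 = 2.1575 rad/s.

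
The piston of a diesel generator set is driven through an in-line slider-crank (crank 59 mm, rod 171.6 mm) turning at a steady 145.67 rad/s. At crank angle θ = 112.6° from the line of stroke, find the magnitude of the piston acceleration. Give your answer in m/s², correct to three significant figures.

793

ω = 145.7 rad/s
x(θ) = r cosθ + √(L² − r² sin²θ); with ω constant, a = ω²·d²x/dθ².
d²x/dθ² = −r cosθ − r²(cos2θ)/√u − r⁴ sin²2θ/(4u^{3/2}),  u = L² − r² sin²θ = 0.0264796 m².
Substituting r = 0.059 m, L = 0.1716 m, θ = 112.6°: d²x/dθ² = +0.037393 m.
a = ω²·d²x/dθ² = (145.7)²·(+0.037393) = +793.47 m/s²;  |a| = 793.47 m/s².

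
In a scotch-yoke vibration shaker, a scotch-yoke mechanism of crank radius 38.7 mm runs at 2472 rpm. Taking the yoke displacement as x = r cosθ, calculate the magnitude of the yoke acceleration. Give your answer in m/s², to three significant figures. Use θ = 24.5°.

ω = 258.9 rad/s (from 2472 rpm).
x = r cosθ ⇒ ẍ = −rω² cosθ (ω constant).
|a| = rω²|cosθ| = 0.0387·(258.9)²·|cos 24.5°| = 2359.9 m/s².

2360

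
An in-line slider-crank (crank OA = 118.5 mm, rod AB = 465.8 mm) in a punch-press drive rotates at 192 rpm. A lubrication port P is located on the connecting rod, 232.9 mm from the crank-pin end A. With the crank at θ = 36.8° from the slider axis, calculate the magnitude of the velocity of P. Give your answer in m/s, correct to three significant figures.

ω = 20.11 rad/s.  Crank-pin speed |V_A| = rω = 2.3826 m/s, perpendicular to OA.
Rod angle: sinφ = −(r/L) sinθ ⇒ φ = -8.766°; ω_rod = −rω cosθ/√(L²−r²sin²θ) = -4.1442 rad/s.
V_P = V_A + ω_rod × AP, with AP = 0.2329 m along the rod.
Components: V_Px = −rω sinθ − a·ω_rod·sinφ = -1.5743 m/s;  V_Py = rω cosθ + a·ω_rod·cosφ = +0.9539 m/s.
|V_P| = √(V_Px² + V_Py²) = 1.8408 m/s.

1.84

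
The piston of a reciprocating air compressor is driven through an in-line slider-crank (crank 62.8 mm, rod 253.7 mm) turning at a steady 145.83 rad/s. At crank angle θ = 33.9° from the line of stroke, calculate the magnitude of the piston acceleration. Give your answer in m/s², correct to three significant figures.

1240

ω = 145.8 rad/s
x(θ) = r cosθ + √(L² − r² sin²θ); with ω constant, a = ω²·d²x/dθ².
d²x/dθ² = −r cosθ − r²(cos2θ)/√u − r⁴ sin²2θ/(4u^{3/2}),  u = L² − r² sin²θ = 0.0631368 m².
Substituting r = 0.0628 m, L = 0.2537 m, θ = 33.9°: d²x/dθ² = -0.058265 m.
a = ω²·d²x/dθ² = (145.8)²·(-0.058265) = -1239.1 m/s²;  |a| = 1239.1 m/s².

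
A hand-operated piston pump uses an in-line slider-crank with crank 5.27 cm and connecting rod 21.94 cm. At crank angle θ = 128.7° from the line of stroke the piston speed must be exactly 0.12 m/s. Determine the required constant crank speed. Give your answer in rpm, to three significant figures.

32.9

For an in-line slider-crank, |v_piston| = rω|sinθ|·[1 + r cosθ/√(L² − r² sin²θ)].
With r = 0.0527 m, L = 0.2194 m, θ = 128.7°: the bracketed kinematic factor |dx/dθ| = 0.03484 m.
ω = v/|dx/dθ| = 0.12/0.03484 = 3.4443 rad/s.
N = 60ω/(2π) = 32.89 rpm.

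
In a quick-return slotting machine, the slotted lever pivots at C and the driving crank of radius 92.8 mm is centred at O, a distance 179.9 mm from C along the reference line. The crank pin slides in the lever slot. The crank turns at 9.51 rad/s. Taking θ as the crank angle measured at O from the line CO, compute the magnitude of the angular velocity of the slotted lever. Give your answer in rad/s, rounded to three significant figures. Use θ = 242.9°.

0.372

ω = 9.51 rad/s
Crank pin A relative to C: A = (d + r cosθ, r sinθ); lever angle φ = atan2(r sinθ, d + r cosθ).
Differentiating tanφ: φ̇ = rω(d cosθ + r)/(d² + r² + 2dr cosθ).
d² + r² + 2dr cosθ = |CA|² = 0.0257655 m²;  d cosθ + r = +0.010847 m.
|ω_lever| = |0.0928·9.51·+0.010847| / 0.0257655 = 0.37155 rad/s.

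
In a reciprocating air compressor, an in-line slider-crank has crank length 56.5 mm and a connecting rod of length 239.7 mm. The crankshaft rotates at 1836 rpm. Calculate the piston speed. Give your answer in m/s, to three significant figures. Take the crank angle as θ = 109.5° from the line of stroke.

9.41

ω = 2π·1836/60 = 192.3 rad/s
For an in-line slider-crank, x = r cosθ + √(L² − r² sin²θ), so v = −rω sinθ·[1 + r cosθ/√(L² − r² sin²θ)].
With r = 0.0565 m, L = 0.2397 m, θ = 109.5°: √(L² − r² sin²θ) = 0.23371 m.
v = −0.0565·192.3·0.94264·[1 + 0.0565·-0.33381/0.23371] = -9.4136 m/s.
|v| = 9.4136 m/s.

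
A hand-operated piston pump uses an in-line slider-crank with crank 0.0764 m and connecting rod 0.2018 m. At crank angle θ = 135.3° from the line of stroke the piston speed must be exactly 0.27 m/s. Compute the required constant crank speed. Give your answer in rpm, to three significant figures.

66.6

For an in-line slider-crank, |v_piston| = rω|sinθ|·[1 + r cosθ/√(L² − r² sin²θ)].
With r = 0.0764 m, L = 0.2018 m, θ = 135.3°: the bracketed kinematic factor |dx/dθ| = 0.038736 m.
ω = v/|dx/dθ| = 0.27/0.038736 = 6.9702 rad/s.
N = 60ω/(2π) = 66.561 rpm.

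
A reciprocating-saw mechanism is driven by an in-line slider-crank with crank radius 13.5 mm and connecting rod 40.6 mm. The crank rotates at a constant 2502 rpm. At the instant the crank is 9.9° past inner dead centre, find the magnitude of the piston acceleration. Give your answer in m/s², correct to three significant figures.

1200

ω = 2π·2502/60 = 262 rad/s
x(θ) = r cosθ + √(L² − r² sin²θ); with ω constant, a = ω²·d²x/dθ².
d²x/dθ² = −r cosθ − r²(cos2θ)/√u − r⁴ sin²2θ/(4u^{3/2}),  u = L² − r² sin²θ = 0.00164297 m².
Substituting r = 0.0135 m, L = 0.0406 m, θ = 9.9°: d²x/dθ² = -0.017544 m.
a = ω²·d²x/dθ² = (262)²·(-0.017544) = -1204.4 m/s²;  |a| = 1204.4 m/s².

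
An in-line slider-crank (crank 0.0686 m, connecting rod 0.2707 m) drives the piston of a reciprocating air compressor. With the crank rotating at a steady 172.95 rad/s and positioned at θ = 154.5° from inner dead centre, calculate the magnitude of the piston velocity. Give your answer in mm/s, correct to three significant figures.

3930

ω = 172.9 rad/s
For an in-line slider-crank, x = r cosθ + √(L² − r² sin²θ), so v = −rω sinθ·[1 + r cosθ/√(L² − r² sin²θ)].
With r = 0.0686 m, L = 0.2707 m, θ = 154.5°: √(L² − r² sin²θ) = 0.26908 m.
v = −0.0686·172.9·0.43051·[1 + 0.0686·-0.90259/0.26908] = -3.9324 m/s.
|v| = 3.9324 m/s = 3932.4 mm/s.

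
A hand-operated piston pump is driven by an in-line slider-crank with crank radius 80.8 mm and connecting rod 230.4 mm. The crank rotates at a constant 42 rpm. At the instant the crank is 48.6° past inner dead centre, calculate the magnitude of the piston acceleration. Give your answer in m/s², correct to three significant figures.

ω = 2π·42/60 = 4.398 rad/s
x(θ) = r cosθ + √(L² − r² sin²θ); with ω constant, a = ω²·d²x/dθ².
d²x/dθ² = −r cosθ − r²(cos2θ)/√u − r⁴ sin²2θ/(4u^{3/2}),  u = L² − r² sin²θ = 0.0494107 m².
Substituting r = 0.0808 m, L = 0.2304 m, θ = 48.6°: d²x/dθ² = -0.050708 m.
a = ω²·d²x/dθ² = (4.398)²·(-0.050708) = -0.98091 m/s²;  |a| = 0.98091 m/s².

0.981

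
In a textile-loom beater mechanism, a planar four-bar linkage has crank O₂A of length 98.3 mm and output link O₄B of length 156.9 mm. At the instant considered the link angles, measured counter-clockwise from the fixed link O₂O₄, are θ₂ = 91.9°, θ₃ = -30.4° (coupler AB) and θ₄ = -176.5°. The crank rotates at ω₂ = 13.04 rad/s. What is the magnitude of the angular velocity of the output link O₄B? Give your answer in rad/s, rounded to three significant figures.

12.4

ω₂ = 13.04 rad/s
Differentiating the loop-closure r₂e^{iθ₂}+r₃e^{iθ₃}=r₁+r₄e^{iθ₄} gives r₂ω₂e^{iθ₂}+r₃ω₃e^{iθ₃}=r₄ω₄e^{iθ₄}.
Eliminating the other unknown: ω₄ = r₂ω₂ sin(θ₂−θ₃) / [r₄ sin(θ₄−θ₃)].
Numerator sine = +0.84526; denominator sine = -0.55775.
Result = 0.0983·13.04·(+0.84526) / (0.1569·(-0.55775)) = -12.381 rad/s; magnitude 12.381 rad/s.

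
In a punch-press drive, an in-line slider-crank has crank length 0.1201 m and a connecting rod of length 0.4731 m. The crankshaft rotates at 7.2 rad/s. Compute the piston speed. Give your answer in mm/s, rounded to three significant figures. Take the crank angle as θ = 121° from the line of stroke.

ω = 7.2 rad/s
For an in-line slider-crank, x = r cosθ + √(L² − r² sin²θ), so v = −rω sinθ·[1 + r cosθ/√(L² − r² sin²θ)].
With r = 0.1201 m, L = 0.4731 m, θ = 121°: √(L² − r² sin²θ) = 0.46176 m.
v = −0.1201·7.2·0.85717·[1 + 0.1201·-0.51504/0.46176] = -0.64192 m/s.
|v| = 0.64192 m/s = 641.92 mm/s.

642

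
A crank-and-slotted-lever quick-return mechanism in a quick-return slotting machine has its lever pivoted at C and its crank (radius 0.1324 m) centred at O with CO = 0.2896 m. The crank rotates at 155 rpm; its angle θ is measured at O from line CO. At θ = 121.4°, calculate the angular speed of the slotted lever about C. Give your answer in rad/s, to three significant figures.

0.647

ω = 16.23 rad/s (from 155 rpm).
Crank pin A relative to C: A = (d + r cosθ, r sinθ); lever angle φ = atan2(r sinθ, d + r cosθ).
Differentiating tanφ: φ̇ = rω(d cosθ + r)/(d² + r² + 2dr cosθ).
d² + r² + 2dr cosθ = |CA|² = 0.0614437 m²;  d cosθ + r = -0.018484 m.
|ω_lever| = |0.1324·16.23·-0.018484| / 0.0614437 = 0.64651 rad/s.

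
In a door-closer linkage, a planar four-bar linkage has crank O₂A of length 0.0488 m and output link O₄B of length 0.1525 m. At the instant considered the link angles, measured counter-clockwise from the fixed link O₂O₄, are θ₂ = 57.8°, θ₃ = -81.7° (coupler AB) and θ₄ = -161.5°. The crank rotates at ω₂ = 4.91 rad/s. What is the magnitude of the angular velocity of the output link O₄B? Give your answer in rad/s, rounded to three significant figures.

1.04

ω₂ = 4.91 rad/s
Differentiating the loop-closure r₂e^{iθ₂}+r₃e^{iθ₃}=r₁+r₄e^{iθ₄} gives r₂ω₂e^{iθ₂}+r₃ω₃e^{iθ₃}=r₄ω₄e^{iθ₄}.
Eliminating the other unknown: ω₄ = r₂ω₂ sin(θ₂−θ₃) / [r₄ sin(θ₄−θ₃)].
Numerator sine = +0.64945; denominator sine = -0.98420.
Result = 0.0488·4.91·(+0.64945) / (0.1525·(-0.98420)) = -1.0368 rad/s; magnitude 1.0368 rad/s.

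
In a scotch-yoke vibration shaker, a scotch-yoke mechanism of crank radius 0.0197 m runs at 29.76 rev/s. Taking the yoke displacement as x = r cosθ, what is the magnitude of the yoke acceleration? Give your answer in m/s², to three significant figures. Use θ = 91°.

12.0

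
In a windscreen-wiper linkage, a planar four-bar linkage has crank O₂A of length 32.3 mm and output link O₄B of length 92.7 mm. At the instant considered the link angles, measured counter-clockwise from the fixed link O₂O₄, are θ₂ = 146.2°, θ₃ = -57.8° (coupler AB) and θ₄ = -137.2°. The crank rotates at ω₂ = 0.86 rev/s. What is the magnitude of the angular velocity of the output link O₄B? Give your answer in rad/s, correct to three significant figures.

0.779

ω₂ = 5.404 rad/s (from 0.86 rev/s).
Differentiating the loop-closure r₂e^{iθ₂}+r₃e^{iθ₃}=r₁+r₄e^{iθ₄} gives r₂ω₂e^{iθ₂}+r₃ω₃e^{iθ₃}=r₄ω₄e^{iθ₄}.
Eliminating the other unknown: ω₄ = r₂ω₂ sin(θ₂−θ₃) / [r₄ sin(θ₄−θ₃)].
Numerator sine = -0.40674; denominator sine = -0.98294.
Result = 0.0323·5.404·(-0.40674) / (0.0927·(-0.98294)) = +0.77909 rad/s; magnitude 0.77909 rad/s.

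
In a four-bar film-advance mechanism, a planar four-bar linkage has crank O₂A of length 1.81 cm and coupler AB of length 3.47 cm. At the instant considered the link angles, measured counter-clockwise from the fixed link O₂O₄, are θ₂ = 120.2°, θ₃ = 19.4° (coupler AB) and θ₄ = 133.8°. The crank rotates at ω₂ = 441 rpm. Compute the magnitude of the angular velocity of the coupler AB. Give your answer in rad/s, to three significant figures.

ω₂ = 46.18 rad/s (from 441 rpm).
Differentiating the loop-closure r₂e^{iθ₂}+r₃e^{iθ₃}=r₁+r₄e^{iθ₄} gives r₂ω₂e^{iθ₂}+r₃ω₃e^{iθ₃}=r₄ω₄e^{iθ₄}.
Eliminating the other unknown: ω₃ = r₂ω₂ sin(θ₄−θ₂) / [r₃ sin(θ₃−θ₄)].
Numerator sine = +0.23514; denominator sine = -0.91068.
Result = 0.0181·46.18·(+0.23514) / (0.0347·(-0.91068)) = -6.2198 rad/s; magnitude 6.2198 rad/s.

6.22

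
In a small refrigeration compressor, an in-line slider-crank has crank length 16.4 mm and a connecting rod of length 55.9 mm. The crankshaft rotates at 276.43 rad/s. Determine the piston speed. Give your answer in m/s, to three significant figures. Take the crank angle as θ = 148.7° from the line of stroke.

1.76

ω = 276.4 rad/s
For an in-line slider-crank, x = r cosθ + √(L² − r² sin²θ), so v = −rω sinθ·[1 + r cosθ/√(L² − r² sin²θ)].
With r = 0.0164 m, L = 0.0559 m, θ = 148.7°: √(L² − r² sin²θ) = 0.055247 m.
v = −0.0164·276.4·0.51952·[1 + 0.0164·-0.85446/0.055247] = -1.7578 m/s.
|v| = 1.7578 m/s.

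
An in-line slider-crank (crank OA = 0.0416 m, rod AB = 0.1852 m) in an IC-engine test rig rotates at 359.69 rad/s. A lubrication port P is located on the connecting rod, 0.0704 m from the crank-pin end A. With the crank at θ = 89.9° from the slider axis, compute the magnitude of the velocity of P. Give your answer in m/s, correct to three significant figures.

ω = 359.7 rad/s.  Crank-pin speed |V_A| = rω = 14.963 m/s, perpendicular to OA.
Rod angle: sinφ = −(r/L) sinθ ⇒ φ = -12.981°; ω_rod = −rω cosθ/√(L²−r²sin²θ) = -0.14471 rad/s.
V_P = V_A + ω_rod × AP, with AP = 0.0704 m along the rod.
Components: V_Px = −rω sinθ − a·ω_rod·sinφ = -14.965 m/s;  V_Py = rω cosθ + a·ω_rod·cosφ = +0.016188 m/s.
|V_P| = √(V_Px² + V_Py²) = 14.965 m/s.

15.0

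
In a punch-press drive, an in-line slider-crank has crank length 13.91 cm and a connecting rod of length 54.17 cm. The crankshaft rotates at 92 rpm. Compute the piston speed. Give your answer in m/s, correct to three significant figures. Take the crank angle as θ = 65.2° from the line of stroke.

1.35

ω = 2π·92/60 = 9.634 rad/s
For an in-line slider-crank, x = r cosθ + √(L² − r² sin²θ), so v = −rω sinθ·[1 + r cosθ/√(L² − r² sin²θ)].
With r = 0.1391 m, L = 0.5417 m, θ = 65.2°: √(L² − r² sin²θ) = 0.52678 m.
v = −0.1391·9.634·0.90778·[1 + 0.1391·0.41945/0.52678] = -1.3513 m/s.
|v| = 1.3513 m/s.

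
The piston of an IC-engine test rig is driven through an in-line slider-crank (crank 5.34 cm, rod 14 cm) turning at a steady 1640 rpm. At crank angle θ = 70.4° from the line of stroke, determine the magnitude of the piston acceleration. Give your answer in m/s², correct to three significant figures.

ω = 2π·1640/60 = 171.7 rad/s
x(θ) = r cosθ + √(L² − r² sin²θ); with ω constant, a = ω²·d²x/dθ².
d²x/dθ² = −r cosθ − r²(cos2θ)/√u − r⁴ sin²2θ/(4u^{3/2}),  u = L² − r² sin²θ = 0.0170693 m².
Substituting r = 0.0534 m, L = 0.14 m, θ = 70.4°: d²x/dθ² = -0.0013633 m.
a = ω²·d²x/dθ² = (171.7)²·(-0.0013633) = -40.21 m/s²;  |a| = 40.21 m/s².

40.2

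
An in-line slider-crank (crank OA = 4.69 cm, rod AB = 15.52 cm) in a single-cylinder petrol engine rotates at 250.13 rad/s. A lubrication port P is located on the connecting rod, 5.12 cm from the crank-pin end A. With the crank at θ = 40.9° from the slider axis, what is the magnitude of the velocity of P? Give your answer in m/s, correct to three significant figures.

ω = 250.1 rad/s.  Crank-pin speed |V_A| = rω = 11.731 m/s, perpendicular to OA.
Rod angle: sinφ = −(r/L) sinθ ⇒ φ = -11.412°; ω_rod = −rω cosθ/√(L²−r²sin²θ) = -58.285 rad/s.
V_P = V_A + ω_rod × AP, with AP = 0.0512 m along the rod.
Components: V_Px = −rω sinθ − a·ω_rod·sinφ = -8.2713 m/s;  V_Py = rω cosθ + a·ω_rod·cosφ = +5.9418 m/s.
|V_P| = √(V_Px² + V_Py²) = 10.184 m/s.

10.2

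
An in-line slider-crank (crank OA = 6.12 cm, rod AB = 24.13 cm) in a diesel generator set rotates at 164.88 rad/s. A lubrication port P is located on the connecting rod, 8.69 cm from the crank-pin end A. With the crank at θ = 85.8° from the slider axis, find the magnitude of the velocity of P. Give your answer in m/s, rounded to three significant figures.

ω = 164.9 rad/s.  Crank-pin speed |V_A| = rω = 10.091 m/s, perpendicular to OA.
Rod angle: sinφ = −(r/L) sinθ ⇒ φ = -14.652°; ω_rod = −rω cosθ/√(L²−r²sin²θ) = -3.1656 rad/s.
V_P = V_A + ω_rod × AP, with AP = 0.0869 m along the rod.
Components: V_Px = −rω sinθ − a·ω_rod·sinφ = -10.133 m/s;  V_Py = rω cosθ + a·ω_rod·cosφ = +0.47288 m/s.
|V_P| = √(V_Px² + V_Py²) = 10.144 m/s.

10.1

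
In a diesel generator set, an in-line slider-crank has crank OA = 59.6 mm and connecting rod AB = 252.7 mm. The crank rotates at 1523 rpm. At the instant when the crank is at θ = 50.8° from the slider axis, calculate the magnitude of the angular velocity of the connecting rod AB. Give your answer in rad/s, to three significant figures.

ω = 159.5 rad/s (converted from 1523 rpm).
The rod makes angle φ with the slider axis where L sinφ = r sinθ; differentiating, L cosφ·φ̇ = r ω cosθ.
L cosφ = √(L² − r² sin²θ) = 0.24844 m.
|ω_rod| = r ω |cosθ| / √(L² − r² sin²θ) = 0.0596·159.5·0.63203/0.24844 = 24.182 rad/s.

24.2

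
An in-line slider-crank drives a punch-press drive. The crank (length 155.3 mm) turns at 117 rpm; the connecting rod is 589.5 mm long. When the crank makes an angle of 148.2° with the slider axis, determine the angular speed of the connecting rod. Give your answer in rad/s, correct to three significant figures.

2.77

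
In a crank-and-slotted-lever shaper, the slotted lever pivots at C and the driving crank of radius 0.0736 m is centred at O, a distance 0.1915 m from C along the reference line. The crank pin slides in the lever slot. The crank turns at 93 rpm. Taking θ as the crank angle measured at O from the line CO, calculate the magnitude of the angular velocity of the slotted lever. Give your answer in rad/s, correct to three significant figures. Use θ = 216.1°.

ω = 9.739 rad/s (from 93 rpm).
Crank pin A relative to C: A = (d + r cosθ, r sinθ); lever angle φ = atan2(r sinθ, d + r cosθ).
Differentiating tanφ: φ̇ = rω(d cosθ + r)/(d² + r² + 2dr cosθ).
d² + r² + 2dr cosθ = |CA|² = 0.0193129 m²;  d cosθ + r = -0.08113 m.
|ω_lever| = |0.0736·9.739·-0.08113| / 0.0193129 = 3.0111 rad/s.

3.01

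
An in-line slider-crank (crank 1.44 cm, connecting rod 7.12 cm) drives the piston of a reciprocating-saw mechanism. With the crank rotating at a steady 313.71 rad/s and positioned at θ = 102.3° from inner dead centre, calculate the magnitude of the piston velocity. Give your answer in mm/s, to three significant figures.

ω = 313.7 rad/s
For an in-line slider-crank, x = r cosθ + √(L² − r² sin²θ), so v = −rω sinθ·[1 + r cosθ/√(L² − r² sin²θ)].
With r = 0.0144 m, L = 0.0712 m, θ = 102.3°: √(L² − r² sin²θ) = 0.069796 m.
v = −0.0144·313.7·0.97705·[1 + 0.0144·-0.21303/0.069796] = -4.2197 m/s.
|v| = 4.2197 m/s = 4219.7 mm/s.

4220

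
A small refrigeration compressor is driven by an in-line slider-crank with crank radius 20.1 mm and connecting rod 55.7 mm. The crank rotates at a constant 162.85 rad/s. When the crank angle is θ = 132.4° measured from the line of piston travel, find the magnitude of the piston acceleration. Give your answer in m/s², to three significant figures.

371

ω = 162.8 rad/s
x(θ) = r cosθ + √(L² − r² sin²θ); with ω constant, a = ω²·d²x/dθ².
d²x/dθ² = −r cosθ − r²(cos2θ)/√u − r⁴ sin²2θ/(4u^{3/2}),  u = L² − r² sin²θ = 0.00288218 m².
Substituting r = 0.0201 m, L = 0.0557 m, θ = 132.4°: d²x/dθ² = +0.013974 m.
a = ω²·d²x/dθ² = (162.8)²·(+0.013974) = +370.59 m/s²;  |a| = 370.59 m/s².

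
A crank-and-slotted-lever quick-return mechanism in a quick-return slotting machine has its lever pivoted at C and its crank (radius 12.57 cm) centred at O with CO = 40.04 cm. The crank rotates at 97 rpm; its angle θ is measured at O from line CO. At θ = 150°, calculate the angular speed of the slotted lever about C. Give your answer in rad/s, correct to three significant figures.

3.17

ω = 10.16 rad/s (from 97 rpm).
Crank pin A relative to C: A = (d + r cosθ, r sinθ); lever angle φ = atan2(r sinθ, d + r cosθ).
Differentiating tanφ: φ̇ = rω(d cosθ + r)/(d² + r² + 2dr cosθ).
d² + r² + 2dr cosθ = |CA|² = 0.088946 m²;  d cosθ + r = -0.22106 m.
|ω_lever| = |0.1257·10.16·-0.22106| / 0.088946 = 3.1733 rad/s.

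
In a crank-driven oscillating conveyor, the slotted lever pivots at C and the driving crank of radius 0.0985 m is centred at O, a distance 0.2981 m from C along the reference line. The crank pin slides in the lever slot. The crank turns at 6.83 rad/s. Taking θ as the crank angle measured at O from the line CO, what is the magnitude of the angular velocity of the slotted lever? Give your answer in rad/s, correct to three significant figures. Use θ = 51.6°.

1.41

ω = 6.83 rad/s
Crank pin A relative to C: A = (d + r cosθ, r sinθ); lever angle φ = atan2(r sinθ, d + r cosθ).
Differentiating tanφ: φ̇ = rω(d cosθ + r)/(d² + r² + 2dr cosθ).
d² + r² + 2dr cosθ = |CA|² = 0.135043 m²;  d cosθ + r = +0.28366 m.
|ω_lever| = |0.0985·6.83·+0.28366| / 0.135043 = 1.4132 rad/s.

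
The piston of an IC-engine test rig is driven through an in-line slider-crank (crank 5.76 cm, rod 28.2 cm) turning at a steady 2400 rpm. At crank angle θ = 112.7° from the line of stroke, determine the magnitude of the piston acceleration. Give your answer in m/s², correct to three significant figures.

1930

ω = 2π·2400/60 = 251.3 rad/s
x(θ) = r cosθ + √(L² − r² sin²θ); with ω constant, a = ω²·d²x/dθ².
d²x/dθ² = −r cosθ − r²(cos2θ)/√u − r⁴ sin²2θ/(4u^{3/2}),  u = L² − r² sin²θ = 0.0767003 m².
Substituting r = 0.0576 m, L = 0.282 m, θ = 112.7°: d²x/dθ² = +0.030574 m.
a = ω²·d²x/dθ² = (251.3)²·(+0.030574) = +1931.2 m/s²;  |a| = 1931.2 m/s².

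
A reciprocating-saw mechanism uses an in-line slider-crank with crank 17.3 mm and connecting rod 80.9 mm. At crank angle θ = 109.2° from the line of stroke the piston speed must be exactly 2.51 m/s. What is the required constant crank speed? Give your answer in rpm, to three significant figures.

For an in-line slider-crank, |v_piston| = rω|sinθ|·[1 + r cosθ/√(L² − r² sin²θ)].
With r = 0.0173 m, L = 0.0809 m, θ = 109.2°: the bracketed kinematic factor |dx/dθ| = 0.015165 m.
ω = v/|dx/dθ| = 2.51/0.015165 = 165.52 rad/s.
N = 60ω/(2π) = 1580.6 rpm.

1580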